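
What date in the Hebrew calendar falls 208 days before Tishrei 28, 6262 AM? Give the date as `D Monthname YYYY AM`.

Counting 208 days back from JDN 2634816 reaches JDN 2634608, which is 26 Adar 6261 AM.

26 Adar 6261 AM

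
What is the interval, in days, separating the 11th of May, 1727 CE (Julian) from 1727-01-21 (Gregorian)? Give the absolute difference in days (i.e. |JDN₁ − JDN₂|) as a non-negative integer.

121

JDN of the first date = 2351975.
JDN of the second date = 2351854.
|2351854 − 2351975| = 121.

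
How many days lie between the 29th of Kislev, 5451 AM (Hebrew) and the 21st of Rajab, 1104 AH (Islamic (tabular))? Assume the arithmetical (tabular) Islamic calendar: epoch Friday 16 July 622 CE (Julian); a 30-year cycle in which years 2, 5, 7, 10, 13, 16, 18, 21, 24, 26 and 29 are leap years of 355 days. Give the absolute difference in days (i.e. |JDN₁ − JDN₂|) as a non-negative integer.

JDN of the first date = 2338655.
JDN of the second date = 2339503.
|2339503 − 2338655| = 848.

848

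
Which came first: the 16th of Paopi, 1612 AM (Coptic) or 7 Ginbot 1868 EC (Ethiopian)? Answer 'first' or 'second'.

second

The two dates have Julian Day Numbers 2413493 and 2406389 respectively.
Since 2406389 < 2413493, the second date comes first.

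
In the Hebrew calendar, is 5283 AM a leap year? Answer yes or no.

Hebrew year 5283 is year 1 of its 19-year Metonic cycle; leap years are at positions 3, 6, 8, 11, 14, 17, 19, so it is a common year (12 months).

no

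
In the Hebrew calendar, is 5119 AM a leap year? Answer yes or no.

Hebrew year 5119 is year 8 of its 19-year Metonic cycle; leap years are at positions 3, 6, 8, 11, 14, 17, 19, so it is a leap year (13 months).

yes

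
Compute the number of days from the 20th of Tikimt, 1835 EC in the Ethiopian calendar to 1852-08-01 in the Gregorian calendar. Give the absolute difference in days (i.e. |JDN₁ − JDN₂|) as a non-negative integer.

JDN of the first date = 2394138.
JDN of the second date = 2397702.
|2397702 − 2394138| = 3564.

3564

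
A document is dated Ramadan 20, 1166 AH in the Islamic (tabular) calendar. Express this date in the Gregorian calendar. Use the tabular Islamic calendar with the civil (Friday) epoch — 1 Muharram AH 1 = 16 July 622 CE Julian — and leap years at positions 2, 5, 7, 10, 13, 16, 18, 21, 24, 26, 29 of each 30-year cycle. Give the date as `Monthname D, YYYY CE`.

July 21, 1753 CE

Both dates share Julian Day Number 2361532; in the Gregorian calendar that is 21 July 1753 CE.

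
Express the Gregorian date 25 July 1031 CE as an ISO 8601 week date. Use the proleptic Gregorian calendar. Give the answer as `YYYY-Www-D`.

1031-W30-1

The weekday is Monday (ISO weekday 1).
That Monday belongs to ISO week 30 of ISO year 1031.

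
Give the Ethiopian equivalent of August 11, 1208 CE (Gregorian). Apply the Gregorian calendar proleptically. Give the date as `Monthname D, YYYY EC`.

Nehase 11, 1200 EC

Julian Day Number of the source date = 2162496.
Converting JDN 2162496 to the Ethiopian calendar gives 11 Nehase 1200 EC.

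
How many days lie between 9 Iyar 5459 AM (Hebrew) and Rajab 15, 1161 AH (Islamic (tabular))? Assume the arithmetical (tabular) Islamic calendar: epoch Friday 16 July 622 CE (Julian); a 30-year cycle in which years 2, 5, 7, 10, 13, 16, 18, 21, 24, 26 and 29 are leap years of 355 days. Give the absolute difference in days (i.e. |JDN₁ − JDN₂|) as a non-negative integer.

17961

JDN of the first date = 2341735.
JDN of the second date = 2359696.
|2359696 − 2341735| = 17961.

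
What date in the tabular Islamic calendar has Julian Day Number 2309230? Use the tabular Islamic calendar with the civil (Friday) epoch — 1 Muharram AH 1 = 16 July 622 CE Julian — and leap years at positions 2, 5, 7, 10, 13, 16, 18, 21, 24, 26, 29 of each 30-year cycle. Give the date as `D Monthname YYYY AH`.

16 Safar 1019 AH

The Gregorian equivalent of JDN 2309230 is 10 May 1610.
In the tabular Islamic calendar that day is 16 Safar 1019 AH.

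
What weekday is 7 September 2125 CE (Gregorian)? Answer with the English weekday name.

JDN 2497450 mod 7 = 4, and JDN 0 was a Monday, so this is a Friday.

Friday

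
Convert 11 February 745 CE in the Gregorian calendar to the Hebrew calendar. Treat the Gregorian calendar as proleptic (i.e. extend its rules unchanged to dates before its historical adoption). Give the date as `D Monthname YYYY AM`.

Julian Day Number of the source date = 1993207.
Converting JDN 1993207 to the Hebrew calendar gives 30 Shevat 4505 AM.

30 Shevat 4505 AM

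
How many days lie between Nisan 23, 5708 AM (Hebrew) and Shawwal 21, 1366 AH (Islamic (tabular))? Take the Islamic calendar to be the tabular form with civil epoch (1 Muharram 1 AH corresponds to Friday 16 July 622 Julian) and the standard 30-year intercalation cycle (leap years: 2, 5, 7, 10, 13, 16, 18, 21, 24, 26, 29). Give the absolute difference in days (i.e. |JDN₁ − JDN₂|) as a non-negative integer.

238

JDN of the first date = 2432674.
JDN of the second date = 2432436.
|2432436 − 2432674| = 238.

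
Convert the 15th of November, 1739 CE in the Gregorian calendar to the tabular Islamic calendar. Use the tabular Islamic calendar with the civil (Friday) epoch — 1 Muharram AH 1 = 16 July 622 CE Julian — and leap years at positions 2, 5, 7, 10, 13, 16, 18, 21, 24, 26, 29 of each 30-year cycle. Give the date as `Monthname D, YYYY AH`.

Both dates share Julian Day Number 2356535; in the tabular Islamic calendar that is 13 Sha'ban 1152 AH.

Sha'ban 13, 1152 AH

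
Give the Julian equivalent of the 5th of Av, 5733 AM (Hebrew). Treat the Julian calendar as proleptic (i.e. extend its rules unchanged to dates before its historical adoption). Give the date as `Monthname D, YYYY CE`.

July 21, 1973 CE

Julian Day Number of the source date = 2441898.
Converting JDN 2441898 to the Julian calendar gives 21 July 1973 CE.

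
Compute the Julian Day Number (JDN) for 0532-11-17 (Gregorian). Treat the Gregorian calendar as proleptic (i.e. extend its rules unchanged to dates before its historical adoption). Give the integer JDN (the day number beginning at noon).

1915690

JDN 2299161 is 15 October 1582 CE (Gregorian); the target day is −383471 days from there, so JDN = 1915690.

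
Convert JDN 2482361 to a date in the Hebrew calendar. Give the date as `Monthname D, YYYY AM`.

The Gregorian equivalent of JDN 2482361 is 15 May 2084.
In the Hebrew calendar that day is Iyar 10, 5844 AM.

Iyar 10, 5844 AM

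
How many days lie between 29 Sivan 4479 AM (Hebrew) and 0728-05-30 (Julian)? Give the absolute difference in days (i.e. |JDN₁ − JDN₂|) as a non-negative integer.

3266

JDN of the first date = 1983844.
JDN of the second date = 1987110.
|1987110 − 1983844| = 3266.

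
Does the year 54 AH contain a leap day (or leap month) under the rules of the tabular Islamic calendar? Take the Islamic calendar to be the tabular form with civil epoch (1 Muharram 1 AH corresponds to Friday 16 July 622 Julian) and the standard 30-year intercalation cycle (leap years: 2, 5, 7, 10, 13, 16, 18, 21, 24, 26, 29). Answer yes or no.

yes

Year 54 AH is year 24 of its 30-year cycle; leap positions are 2, 5, 7, 10, 13, 16, 18, 21, 24, 26, 29, so it is a leap year (355 days).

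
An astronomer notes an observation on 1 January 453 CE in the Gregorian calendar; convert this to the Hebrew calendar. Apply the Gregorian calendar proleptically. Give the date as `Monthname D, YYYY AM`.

Julian Day Number of the source date = 1886516.
Converting JDN 1886516 to the Hebrew calendar gives 5 Shevat 4213 AM.

Shevat 5, 4213 AM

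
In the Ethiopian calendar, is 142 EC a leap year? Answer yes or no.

no

142 mod 4 = 2; in the Ethiopian calendar a year is leap when year mod 4 = 3, so it is a common year.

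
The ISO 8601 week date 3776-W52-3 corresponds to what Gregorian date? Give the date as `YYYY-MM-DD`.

ISO week 1 of 3776 is the week containing the first Thursday of 3776.
Week 52, day 3 (Wednesday) lands on 3776-12-25.

3776-12-25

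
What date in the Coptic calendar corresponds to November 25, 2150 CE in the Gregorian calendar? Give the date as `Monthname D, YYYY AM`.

Julian Day Number of the source date = 2506660.
Converting JDN 2506660 to the Coptic calendar gives 15 Hathor 1867 AM.

Hathor 15, 1867 AM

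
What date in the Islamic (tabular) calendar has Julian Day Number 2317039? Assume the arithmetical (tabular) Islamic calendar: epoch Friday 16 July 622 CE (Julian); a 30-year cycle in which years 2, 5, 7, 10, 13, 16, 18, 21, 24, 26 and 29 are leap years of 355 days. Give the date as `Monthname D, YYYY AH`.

The Gregorian equivalent of JDN 2317039 is 26 September 1631.
In the tabular Islamic calendar that day is Safar 29, 1041 AH.

Safar 29, 1041 AH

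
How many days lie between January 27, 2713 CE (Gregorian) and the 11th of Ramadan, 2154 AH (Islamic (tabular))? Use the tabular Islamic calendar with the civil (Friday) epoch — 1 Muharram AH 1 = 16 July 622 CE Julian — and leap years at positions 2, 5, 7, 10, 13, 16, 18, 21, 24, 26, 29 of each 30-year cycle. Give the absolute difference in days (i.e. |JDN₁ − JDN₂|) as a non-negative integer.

JDN of the first date = 2711989.
JDN of the second date = 2711637.
|2711637 − 2711989| = 352.

352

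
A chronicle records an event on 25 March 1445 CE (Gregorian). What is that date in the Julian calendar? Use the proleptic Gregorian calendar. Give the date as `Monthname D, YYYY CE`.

The Julian–Gregorian offset here is 9 days (Julian trailing).
25 March 1445 Gregorian − 9 days → 16 March 1445 Julian.

March 16, 1445 CE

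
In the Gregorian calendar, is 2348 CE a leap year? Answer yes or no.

2348 is divisible by 4 and not by 100, so it is a leap year.

yes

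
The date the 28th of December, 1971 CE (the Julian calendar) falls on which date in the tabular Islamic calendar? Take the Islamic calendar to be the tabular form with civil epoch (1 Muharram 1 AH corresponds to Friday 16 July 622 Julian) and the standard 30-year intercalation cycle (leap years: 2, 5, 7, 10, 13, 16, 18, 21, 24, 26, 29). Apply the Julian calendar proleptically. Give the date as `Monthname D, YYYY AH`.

Dhu al-Qa'dah 23, 1391 AH

The source date corresponds to 10 January 1972 in the Gregorian calendar (JDN 2441327).
That day falls on 23 Dhu al-Qa'dah 1391 AH in the tabular Islamic calendar.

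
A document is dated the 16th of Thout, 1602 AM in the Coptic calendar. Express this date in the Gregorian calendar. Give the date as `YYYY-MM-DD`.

1885-09-25

Both dates share Julian Day Number 2409810; in the Gregorian calendar that is 25 September 1885 CE.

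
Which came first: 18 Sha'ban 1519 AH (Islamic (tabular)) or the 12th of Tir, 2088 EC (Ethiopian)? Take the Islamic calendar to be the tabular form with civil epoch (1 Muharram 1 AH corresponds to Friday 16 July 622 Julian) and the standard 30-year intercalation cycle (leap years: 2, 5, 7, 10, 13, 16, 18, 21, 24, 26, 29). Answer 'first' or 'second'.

The two dates have Julian Day Numbers 2486593 and 2486629 respectively.
Since 2486593 < 2486629, the first date comes first.

first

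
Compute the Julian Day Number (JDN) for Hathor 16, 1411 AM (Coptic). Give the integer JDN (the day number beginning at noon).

Equivalently 22 November 1694 (Gregorian).
JDN 2299161 is 15 October 1582 CE (Gregorian); the target day is +40946 days from there, so JDN = 2340107.

2340107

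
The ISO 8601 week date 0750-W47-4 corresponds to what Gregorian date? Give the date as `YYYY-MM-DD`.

0750-11-23

ISO week 1 of 750 is the week containing the first Thursday of 750.
Week 47, day 4 (Thursday) lands on 0750-11-23.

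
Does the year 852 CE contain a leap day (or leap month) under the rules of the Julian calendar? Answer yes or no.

yes

852 mod 4 = 0, so it is a leap year in the Julian calendar.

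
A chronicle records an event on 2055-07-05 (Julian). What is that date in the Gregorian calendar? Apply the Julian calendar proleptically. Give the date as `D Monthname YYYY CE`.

The Julian–Gregorian offset here is 13 days (Julian trailing).
5 July 2055 Julian + 13 days → 18 July 2055 Gregorian.

18 July 2055 CE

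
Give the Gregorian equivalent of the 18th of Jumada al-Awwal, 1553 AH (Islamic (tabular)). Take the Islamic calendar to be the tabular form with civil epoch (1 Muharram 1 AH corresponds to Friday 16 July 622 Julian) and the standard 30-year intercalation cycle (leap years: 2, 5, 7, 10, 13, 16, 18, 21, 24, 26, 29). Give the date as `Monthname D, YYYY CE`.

September 13, 2128 CE

Both dates share Julian Day Number 2498552; in the Gregorian calendar that is 13 September 2128 CE.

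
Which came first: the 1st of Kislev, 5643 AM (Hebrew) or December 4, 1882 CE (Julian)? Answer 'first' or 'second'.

Converting both to JDN: 2408762 vs 2408796; the smaller is the first.

first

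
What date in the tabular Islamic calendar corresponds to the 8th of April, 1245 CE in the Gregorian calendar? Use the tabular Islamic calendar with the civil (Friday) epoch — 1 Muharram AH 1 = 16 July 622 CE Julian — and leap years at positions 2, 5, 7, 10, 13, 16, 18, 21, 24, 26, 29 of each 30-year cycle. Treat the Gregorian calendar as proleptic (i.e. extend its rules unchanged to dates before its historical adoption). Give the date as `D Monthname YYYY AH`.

Both dates share Julian Day Number 2175885; in the tabular Islamic calendar that is 2 Dhu al-Qa'dah 642 AH.

2 Dhu al-Qa'dah 642 AH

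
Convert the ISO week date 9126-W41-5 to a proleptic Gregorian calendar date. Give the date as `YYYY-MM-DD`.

ISO week 1 of 9126 is the week containing the first Thursday of 9126.
Week 41, day 5 (Friday) lands on 9126-10-15.

9126-10-15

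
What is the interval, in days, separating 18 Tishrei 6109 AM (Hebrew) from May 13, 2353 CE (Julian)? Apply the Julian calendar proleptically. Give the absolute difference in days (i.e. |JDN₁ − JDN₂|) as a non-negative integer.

First date → JDN 2578934; second date → JDN 2580624.
The interval is |2578934 − 2580624| = 1690 days.

1690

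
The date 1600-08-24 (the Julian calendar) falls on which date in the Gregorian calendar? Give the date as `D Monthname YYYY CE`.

3 September 1600 CE

At this point the Julian calendar is 10 days behind the Gregorian.
24 August 1600 Julian + 10 days → 3 September 1600 Gregorian.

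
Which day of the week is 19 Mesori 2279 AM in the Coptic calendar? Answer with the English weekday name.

In the Gregorian calendar this is 29 August 2563 (JDN 2657417).
JDN 2657417 mod 7 = 0, and JDN 0 was a Monday, so this is a Monday.

Monday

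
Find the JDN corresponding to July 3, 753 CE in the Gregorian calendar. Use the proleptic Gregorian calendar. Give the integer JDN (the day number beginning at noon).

JDN 2400001 is 17 November 1858 CE (Gregorian), MJD 0; the target day is −403730 days from there, so JDN = 1996271.

1996271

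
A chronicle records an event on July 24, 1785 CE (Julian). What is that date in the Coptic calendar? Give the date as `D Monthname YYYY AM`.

Julian Day Number of the source date = 2373234.
Converting JDN 2373234 to the Coptic calendar gives 30 Epip 1501 AM.

30 Epip 1501 AM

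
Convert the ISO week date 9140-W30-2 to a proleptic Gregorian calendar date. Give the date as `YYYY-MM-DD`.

ISO week 1 of 9140 is the week containing the first Thursday of 9140.
Week 30, day 2 (Tuesday) lands on 9140-07-23.

9140-07-23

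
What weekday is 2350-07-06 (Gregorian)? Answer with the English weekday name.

2579566 ≡ 3 (mod 7); counting from Monday = 0 gives Thursday.

Thursday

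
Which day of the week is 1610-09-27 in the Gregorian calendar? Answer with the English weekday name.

Monday

Since JDN mod 7 = 0 (0 = Monday), the day is Monday.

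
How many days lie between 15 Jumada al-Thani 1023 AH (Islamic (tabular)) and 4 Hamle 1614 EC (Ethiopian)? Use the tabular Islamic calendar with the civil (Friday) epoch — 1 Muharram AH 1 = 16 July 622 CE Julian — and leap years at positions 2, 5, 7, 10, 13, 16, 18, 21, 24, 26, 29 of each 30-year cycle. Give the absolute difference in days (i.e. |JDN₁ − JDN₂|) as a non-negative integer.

2907

JDN of the first date = 2310765.
JDN of the second date = 2313672.
|2313672 − 2310765| = 2907.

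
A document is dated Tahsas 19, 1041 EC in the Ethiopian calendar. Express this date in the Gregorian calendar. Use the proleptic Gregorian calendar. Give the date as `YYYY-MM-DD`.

Julian Day Number of the source date = 2104189.
Converting JDN 2104189 to the Gregorian calendar gives 21 December 1048 CE.

1048-12-21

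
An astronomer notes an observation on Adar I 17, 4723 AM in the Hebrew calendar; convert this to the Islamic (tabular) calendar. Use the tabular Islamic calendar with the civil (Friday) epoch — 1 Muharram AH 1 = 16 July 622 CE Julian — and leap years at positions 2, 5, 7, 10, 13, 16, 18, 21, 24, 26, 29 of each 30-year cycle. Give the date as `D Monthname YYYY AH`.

Julian Day Number of the source date = 2072837.
Converting JDN 2072837 to the tabular Islamic calendar gives 15 Muharram 352 AH.

15 Muharram 352 AH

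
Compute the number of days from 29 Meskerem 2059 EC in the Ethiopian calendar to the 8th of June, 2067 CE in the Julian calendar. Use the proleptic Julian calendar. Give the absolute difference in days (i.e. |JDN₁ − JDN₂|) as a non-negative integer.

JDN of the first date = 2475933.
JDN of the second date = 2476188.
|2476188 − 2475933| = 255.

255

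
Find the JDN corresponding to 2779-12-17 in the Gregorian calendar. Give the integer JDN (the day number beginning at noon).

2736419

JDN 2299161 is 15 October 1582 CE (Gregorian); the target day is +437258 days from there, so JDN = 2736419.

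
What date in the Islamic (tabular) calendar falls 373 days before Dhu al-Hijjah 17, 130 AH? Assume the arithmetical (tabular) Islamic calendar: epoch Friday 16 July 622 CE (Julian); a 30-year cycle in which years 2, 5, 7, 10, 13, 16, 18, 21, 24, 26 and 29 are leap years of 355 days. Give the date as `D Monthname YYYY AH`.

28 Dhu al-Qa'dah 129 AH

Counting 373 days back from JDN 1994494 reaches JDN 1994121, which is 28 Dhu al-Qa'dah 129 AH.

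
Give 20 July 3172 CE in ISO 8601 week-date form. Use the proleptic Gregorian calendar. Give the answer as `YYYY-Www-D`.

3172-W29-4

The weekday is Thursday (ISO weekday 4).
That Thursday belongs to ISO week 29 of ISO year 3172.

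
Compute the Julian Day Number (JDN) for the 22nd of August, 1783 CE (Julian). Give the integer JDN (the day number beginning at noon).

2372532

Equivalently 2 September 1783 (Gregorian).
JDN 2451545 is 1 January 2000 CE (Gregorian); the target day is −79013 days from there, so JDN = 2372532.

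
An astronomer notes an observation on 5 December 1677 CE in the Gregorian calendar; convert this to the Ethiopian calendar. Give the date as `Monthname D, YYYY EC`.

Hidar 29, 1670 EC

Julian Day Number of the source date = 2333911.
Converting JDN 2333911 to the Ethiopian calendar gives 29 Hidar 1670 EC.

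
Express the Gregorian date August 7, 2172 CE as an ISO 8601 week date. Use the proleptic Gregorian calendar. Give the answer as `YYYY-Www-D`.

2172-W32-5

The weekday is Friday (ISO weekday 5).
That Friday belongs to ISO week 32 of ISO year 2172.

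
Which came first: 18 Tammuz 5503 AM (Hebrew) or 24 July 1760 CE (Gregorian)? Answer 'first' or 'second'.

The two dates have Julian Day Numbers 2357868 and 2364092 respectively.
Since 2357868 < 2364092, the first date comes first.

first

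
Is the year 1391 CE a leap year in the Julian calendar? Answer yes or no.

1391 mod 4 = 3, so it is a common year in the Julian calendar.

no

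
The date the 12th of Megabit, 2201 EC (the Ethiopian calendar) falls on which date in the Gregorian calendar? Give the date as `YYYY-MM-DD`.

Both dates share Julian Day Number 2527962; in the Gregorian calendar that is 23 March 2209 CE.

2209-03-23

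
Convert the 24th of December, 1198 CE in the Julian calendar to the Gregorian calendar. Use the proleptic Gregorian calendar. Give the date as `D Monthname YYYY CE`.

31 December 1198 CE

For dates in this range the Gregorian date is 7 days ahead of the Julian.
24 December 1198 Julian + 7 days → 31 December 1198 Gregorian.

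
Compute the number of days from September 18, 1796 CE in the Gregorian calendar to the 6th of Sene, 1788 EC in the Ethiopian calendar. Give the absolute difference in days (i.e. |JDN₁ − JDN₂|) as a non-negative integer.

99

First date → JDN 2377297; second date → JDN 2377198.
The interval is |2377297 − 2377198| = 99 days.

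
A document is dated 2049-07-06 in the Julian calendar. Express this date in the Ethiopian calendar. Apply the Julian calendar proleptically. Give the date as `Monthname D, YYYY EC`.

Julian Day Number of the source date = 2469642.
Converting JDN 2469642 to the Ethiopian calendar gives 12 Hamle 2041 EC.

Hamle 12, 2041 EC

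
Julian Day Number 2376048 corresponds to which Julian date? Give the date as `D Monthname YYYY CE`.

7 April 1793 CE

JDN 2376048 is 18 April 1793 in the Gregorian calendar.
In the Julian calendar that day is 7 April 1793 CE.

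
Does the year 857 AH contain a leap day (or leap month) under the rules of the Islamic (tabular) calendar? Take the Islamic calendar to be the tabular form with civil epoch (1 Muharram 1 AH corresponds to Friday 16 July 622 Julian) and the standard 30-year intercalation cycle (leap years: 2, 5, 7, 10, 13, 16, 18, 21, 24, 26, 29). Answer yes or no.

Year 857 AH is year 17 of its 30-year cycle; leap positions are 2, 5, 7, 10, 13, 16, 18, 21, 24, 26, 29, so it is a common year (354 days).

no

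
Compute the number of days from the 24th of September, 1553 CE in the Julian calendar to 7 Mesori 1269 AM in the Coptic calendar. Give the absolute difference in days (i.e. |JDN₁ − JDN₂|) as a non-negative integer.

JDN of the first date = 2288558.
JDN of the second date = 2288503.
|2288503 − 2288558| = 55.

55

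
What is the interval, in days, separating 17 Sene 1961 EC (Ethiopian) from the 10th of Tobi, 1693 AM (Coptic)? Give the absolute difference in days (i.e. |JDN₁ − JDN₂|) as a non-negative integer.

2765

JDN of the first date = 2440397.
JDN of the second date = 2443162.
|2443162 − 2440397| = 2765.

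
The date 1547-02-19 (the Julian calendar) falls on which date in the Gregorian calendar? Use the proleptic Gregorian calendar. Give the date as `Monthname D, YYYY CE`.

March 1, 1547 CE

The Julian–Gregorian offset here is 10 days (Julian trailing).
19 February 1547 Julian + 10 days → 1 March 1547 Gregorian.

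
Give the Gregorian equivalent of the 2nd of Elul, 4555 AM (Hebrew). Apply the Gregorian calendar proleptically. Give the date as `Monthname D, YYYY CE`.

August 26, 795 CE

Julian Day Number of the source date = 2011665.
Converting JDN 2011665 to the Gregorian calendar gives 26 August 795 CE.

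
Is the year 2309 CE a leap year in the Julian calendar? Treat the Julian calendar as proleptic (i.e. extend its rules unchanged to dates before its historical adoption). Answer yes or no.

no

2309 mod 4 = 1, so it is a common year in the Julian calendar.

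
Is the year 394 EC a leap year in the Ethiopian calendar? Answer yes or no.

394 mod 4 = 2; in the Ethiopian calendar a year is leap when year mod 4 = 3, so it is a common year.

no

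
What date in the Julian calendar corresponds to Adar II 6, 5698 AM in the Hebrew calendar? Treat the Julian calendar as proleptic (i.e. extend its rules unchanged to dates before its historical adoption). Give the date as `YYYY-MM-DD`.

1938-02-24

Both dates share Julian Day Number 2428967; in the Julian calendar that is 24 February 1938 CE.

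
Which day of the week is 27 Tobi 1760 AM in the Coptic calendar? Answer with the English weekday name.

Equivalently 5 February 2044 Gregorian, JDN 2467651.
Since JDN mod 7 = 4 (0 = Monday), the day is Friday.

Friday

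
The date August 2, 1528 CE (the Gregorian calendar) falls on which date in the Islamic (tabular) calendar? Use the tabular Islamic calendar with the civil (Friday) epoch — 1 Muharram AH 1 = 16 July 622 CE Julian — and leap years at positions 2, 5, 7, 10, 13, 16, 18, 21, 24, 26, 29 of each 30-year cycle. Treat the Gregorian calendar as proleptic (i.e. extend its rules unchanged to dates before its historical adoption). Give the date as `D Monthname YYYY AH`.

6 Dhu al-Qa'dah 934 AH

Julian Day Number of the source date = 2279364.
Converting JDN 2279364 to the tabular Islamic calendar gives 6 Dhu al-Qa'dah 934 AH.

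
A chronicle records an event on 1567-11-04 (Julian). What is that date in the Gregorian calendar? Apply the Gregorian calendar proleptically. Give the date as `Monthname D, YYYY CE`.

For dates in this range the Gregorian date is 10 days ahead of the Julian.
4 November 1567 Julian + 10 days → 14 November 1567 Gregorian.

November 14, 1567 CE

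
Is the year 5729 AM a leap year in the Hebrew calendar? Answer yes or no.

Hebrew year 5729 is year 10 of its 19-year Metonic cycle; leap years are at positions 3, 6, 8, 11, 14, 17, 19, so it is a common year (12 months).

no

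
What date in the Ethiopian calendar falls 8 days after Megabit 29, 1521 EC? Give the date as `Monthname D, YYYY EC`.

Miyazya 7, 1521 EC

The starting date is JDN 2279609; 2279609 + 8 = 2279617.
JDN 2279617 corresponds to Miyazya 7, 1521 EC.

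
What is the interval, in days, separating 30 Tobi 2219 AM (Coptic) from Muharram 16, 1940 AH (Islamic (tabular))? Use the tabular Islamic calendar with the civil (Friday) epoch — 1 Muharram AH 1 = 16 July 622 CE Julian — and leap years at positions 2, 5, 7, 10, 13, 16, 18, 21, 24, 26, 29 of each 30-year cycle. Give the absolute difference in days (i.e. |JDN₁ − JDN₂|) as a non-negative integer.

JDN of the first date = 2635303.
JDN of the second date = 2635572.
|2635572 − 2635303| = 269.

269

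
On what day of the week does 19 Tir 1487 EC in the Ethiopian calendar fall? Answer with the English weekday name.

Wednesday

This is JDN 2267120 (23 January 1495 Gregorian).
JDN 2267120 mod 7 = 2, and JDN 0 was a Monday, so this is a Wednesday.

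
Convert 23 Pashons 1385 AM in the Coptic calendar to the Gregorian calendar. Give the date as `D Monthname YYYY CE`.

28 May 1669 CE

Both dates share Julian Day Number 2330798; in the Gregorian calendar that is 28 May 1669 CE.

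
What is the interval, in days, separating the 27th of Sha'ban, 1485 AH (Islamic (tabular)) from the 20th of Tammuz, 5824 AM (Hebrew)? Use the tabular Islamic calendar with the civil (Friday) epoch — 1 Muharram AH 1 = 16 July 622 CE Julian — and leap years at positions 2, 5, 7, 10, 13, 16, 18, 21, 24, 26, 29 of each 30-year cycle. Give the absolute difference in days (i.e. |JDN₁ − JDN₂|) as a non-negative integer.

553

First date → JDN 2474553; second date → JDN 2475106.
The interval is |2474553 − 2475106| = 553 days.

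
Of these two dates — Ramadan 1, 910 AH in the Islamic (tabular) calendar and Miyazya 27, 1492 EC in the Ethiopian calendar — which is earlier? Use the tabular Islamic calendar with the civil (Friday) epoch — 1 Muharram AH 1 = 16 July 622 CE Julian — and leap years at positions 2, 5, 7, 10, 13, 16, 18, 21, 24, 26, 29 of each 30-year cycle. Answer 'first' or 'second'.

second

Converting both to JDN: 2270795 vs 2269045; the smaller is the second.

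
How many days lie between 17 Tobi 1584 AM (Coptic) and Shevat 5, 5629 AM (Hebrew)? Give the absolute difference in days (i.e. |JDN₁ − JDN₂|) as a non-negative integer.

358

First date → JDN 2403357; second date → JDN 2403715.
The interval is |2403357 − 2403715| = 358 days.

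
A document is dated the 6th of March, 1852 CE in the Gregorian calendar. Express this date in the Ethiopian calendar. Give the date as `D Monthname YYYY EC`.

Both dates share Julian Day Number 2397554; in the Ethiopian calendar that is 28 Yekatit 1844 EC.

28 Yekatit 1844 EC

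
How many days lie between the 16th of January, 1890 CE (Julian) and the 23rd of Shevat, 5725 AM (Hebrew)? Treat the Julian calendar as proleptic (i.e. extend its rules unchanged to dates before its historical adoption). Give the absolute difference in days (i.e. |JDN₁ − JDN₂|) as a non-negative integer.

27391

JDN of the first date = 2411396.
JDN of the second date = 2438787.
|2438787 − 2411396| = 27391.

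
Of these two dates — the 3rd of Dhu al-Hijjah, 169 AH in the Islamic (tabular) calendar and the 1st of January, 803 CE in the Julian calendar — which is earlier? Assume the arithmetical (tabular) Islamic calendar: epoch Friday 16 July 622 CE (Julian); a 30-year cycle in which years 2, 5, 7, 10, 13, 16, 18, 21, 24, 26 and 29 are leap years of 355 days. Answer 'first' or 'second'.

first

First date → JDN 2008301; second date → JDN 2014354.
JDN 2008301 < JDN 2014354, so the first date is earlier.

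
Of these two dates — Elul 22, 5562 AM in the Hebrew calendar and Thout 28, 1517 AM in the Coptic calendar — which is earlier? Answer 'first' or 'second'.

second

First date → JDN 2379488; second date → JDN 2378776.
JDN 2378776 < JDN 2379488, so the second date is earlier.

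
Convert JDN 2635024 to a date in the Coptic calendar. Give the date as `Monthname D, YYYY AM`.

JDN 2635024 is 8 May 2502 in the Gregorian calendar.
In the Coptic calendar that day is Parmouti 26, 2218 AM.

Parmouti 26, 2218 AM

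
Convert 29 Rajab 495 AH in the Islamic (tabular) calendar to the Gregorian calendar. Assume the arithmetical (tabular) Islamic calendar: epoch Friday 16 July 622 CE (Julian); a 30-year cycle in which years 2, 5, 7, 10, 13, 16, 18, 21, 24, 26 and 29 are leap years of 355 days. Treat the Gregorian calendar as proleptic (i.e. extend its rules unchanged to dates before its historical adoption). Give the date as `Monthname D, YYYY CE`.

Julian Day Number of the source date = 2123702.
Converting JDN 2123702 to the Gregorian calendar gives 26 May 1102 CE.

May 26, 1102 CE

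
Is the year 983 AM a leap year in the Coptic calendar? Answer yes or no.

yes

983 mod 4 = 3; in the Coptic calendar a year is leap when year mod 4 = 3, so it is a leap year.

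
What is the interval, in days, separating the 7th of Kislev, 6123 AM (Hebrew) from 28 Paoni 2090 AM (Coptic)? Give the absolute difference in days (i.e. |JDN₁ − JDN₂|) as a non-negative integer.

First date → JDN 2584090; second date → JDN 2588334.
The interval is |2584090 − 2588334| = 4244 days.

4244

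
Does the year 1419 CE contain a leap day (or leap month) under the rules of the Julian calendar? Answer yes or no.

no

1419 mod 4 = 3, so it is a common year in the Julian calendar.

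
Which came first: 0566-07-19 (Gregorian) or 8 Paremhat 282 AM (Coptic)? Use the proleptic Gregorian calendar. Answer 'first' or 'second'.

Converting both to JDN: 1927987 vs 1927852; the smaller is the second.

second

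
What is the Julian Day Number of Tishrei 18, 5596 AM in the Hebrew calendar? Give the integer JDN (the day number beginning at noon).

Equivalently 11 October 1835 (Gregorian).
JDN 2299161 is 15 October 1582 CE (Gregorian); the target day is +92402 days from there, so JDN = 2391563.

2391563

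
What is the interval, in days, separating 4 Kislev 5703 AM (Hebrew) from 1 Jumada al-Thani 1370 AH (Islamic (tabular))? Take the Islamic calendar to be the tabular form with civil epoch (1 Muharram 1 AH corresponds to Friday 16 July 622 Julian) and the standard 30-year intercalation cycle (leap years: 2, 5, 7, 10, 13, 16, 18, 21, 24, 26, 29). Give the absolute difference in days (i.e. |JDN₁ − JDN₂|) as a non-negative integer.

3039

First date → JDN 2430677; second date → JDN 2433716.
The interval is |2430677 − 2433716| = 3039 days.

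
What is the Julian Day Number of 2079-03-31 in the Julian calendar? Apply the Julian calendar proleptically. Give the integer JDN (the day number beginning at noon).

Equivalently 13 April 2079 (Gregorian).
JDN 2451545 is 1 January 2000 CE (Gregorian); the target day is +28957 days from there, so JDN = 2480502.

2480502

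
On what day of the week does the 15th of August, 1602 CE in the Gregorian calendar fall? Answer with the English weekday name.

Thursday

2306405 ≡ 3 (mod 7); counting from Monday = 0 gives Thursday.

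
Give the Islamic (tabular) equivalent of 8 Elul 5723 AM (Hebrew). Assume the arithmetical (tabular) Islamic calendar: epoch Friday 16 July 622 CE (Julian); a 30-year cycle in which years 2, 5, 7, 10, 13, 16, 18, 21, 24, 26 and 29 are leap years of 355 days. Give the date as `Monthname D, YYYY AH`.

Julian Day Number of the source date = 2438270.
Converting JDN 2438270 to the tabular Islamic calendar gives 7 Rabi' al-Thani 1383 AH.

Rabi' al-Thani 7, 1383 AH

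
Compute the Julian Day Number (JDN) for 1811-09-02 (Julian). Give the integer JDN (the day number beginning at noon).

2382770

Equivalently 14 September 1811 (Gregorian).
JDN 2299161 is 15 October 1582 CE (Gregorian); the target day is +83609 days from there, so JDN = 2382770.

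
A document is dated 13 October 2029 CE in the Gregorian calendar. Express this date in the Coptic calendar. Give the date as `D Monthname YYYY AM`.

Julian Day Number of the source date = 2462423.
Converting JDN 2462423 to the Coptic calendar gives 3 Paopi 1746 AM.

3 Paopi 1746 AM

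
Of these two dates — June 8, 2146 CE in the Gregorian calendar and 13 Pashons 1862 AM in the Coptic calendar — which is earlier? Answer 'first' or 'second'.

The two dates have Julian Day Numbers 2505029 and 2505012 respectively.
Since 2505012 < 2505029, the second date comes first.

second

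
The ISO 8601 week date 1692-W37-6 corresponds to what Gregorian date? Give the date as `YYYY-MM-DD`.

ISO week 1 of 1692 is the week containing the first Thursday of 1692.
Week 37, day 6 (Saturday) lands on 1692-09-13.

1692-09-13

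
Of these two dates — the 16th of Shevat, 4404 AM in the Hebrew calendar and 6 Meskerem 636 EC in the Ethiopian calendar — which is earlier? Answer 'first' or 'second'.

First date → JDN 1956310; second date → JDN 1956160.
JDN 1956160 < JDN 1956310, so the second date is earlier.

second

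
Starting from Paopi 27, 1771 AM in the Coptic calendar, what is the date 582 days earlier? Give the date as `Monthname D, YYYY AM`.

Paremhat 25, 1769 AM

The starting date is JDN 2471578; 2471578 − 582 = 2470996.
JDN 2470996 corresponds to Paremhat 25, 1769 AM.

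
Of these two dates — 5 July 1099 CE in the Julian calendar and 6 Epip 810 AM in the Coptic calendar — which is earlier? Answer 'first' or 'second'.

second

First date → JDN 2122653; second date → JDN 2120822.
JDN 2120822 < JDN 2122653, so the second date is earlier.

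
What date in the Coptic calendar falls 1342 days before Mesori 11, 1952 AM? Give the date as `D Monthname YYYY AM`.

The starting date is JDN 2537973; 2537973 − 1342 = 2536631.
JDN 2536631 corresponds to 5 Koiak 1949 AM.

5 Koiak 1949 AM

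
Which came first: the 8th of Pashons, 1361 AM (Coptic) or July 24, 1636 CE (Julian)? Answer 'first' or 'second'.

Converting both to JDN: 2322017 vs 2318812; the smaller is the second.

second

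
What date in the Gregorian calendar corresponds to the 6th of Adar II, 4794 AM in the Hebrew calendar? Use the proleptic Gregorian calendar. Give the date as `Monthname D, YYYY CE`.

Julian Day Number of the source date = 2098784.
Converting JDN 2098784 to the Gregorian calendar gives 5 March 1034 CE.

March 5, 1034 CE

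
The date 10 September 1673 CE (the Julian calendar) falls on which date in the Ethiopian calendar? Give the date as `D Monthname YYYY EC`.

13 Meskerem 1666 EC

Julian Day Number of the source date = 2332374.
Converting JDN 2332374 to the Ethiopian calendar gives 13 Meskerem 1666 EC.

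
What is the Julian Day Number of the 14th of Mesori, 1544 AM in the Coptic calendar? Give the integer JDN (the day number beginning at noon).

2388954

In the Gregorian calendar the same day is 19 August 1828.
JDN 2451545 is 1 January 2000 CE (Gregorian); the target day is −62591 days from there, so JDN = 2388954.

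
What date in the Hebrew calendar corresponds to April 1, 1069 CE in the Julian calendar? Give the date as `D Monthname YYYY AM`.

7 Nisan 4829 AM

The source date corresponds to 7 April 1069 in the proleptic Gregorian calendar (JDN 2111601).
That day falls on 7 Nisan 4829 AM in the Hebrew calendar.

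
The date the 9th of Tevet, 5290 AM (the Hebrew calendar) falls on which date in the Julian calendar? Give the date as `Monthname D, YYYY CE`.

Both dates share Julian Day Number 2279868; in the Julian calendar that is 9 December 1529 CE.

December 9, 1529 CE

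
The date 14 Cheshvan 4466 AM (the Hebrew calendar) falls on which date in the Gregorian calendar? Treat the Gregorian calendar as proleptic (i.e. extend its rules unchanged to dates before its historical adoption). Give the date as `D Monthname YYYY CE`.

10 November 705 CE

Both dates share Julian Day Number 1978869; in the Gregorian calendar that is 10 November 705 CE.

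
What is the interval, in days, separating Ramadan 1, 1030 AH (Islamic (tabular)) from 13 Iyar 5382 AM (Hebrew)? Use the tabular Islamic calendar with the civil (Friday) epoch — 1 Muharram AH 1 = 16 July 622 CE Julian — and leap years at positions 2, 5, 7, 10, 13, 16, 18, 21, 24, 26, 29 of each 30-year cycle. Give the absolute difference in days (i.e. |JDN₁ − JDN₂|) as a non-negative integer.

277

First date → JDN 2313319; second date → JDN 2313596.
The interval is |2313319 − 2313596| = 277 days.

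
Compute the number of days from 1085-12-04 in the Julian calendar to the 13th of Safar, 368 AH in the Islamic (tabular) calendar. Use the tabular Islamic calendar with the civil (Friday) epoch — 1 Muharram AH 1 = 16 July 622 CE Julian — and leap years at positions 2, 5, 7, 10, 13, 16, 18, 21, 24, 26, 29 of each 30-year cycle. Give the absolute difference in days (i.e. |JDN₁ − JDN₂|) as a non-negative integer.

39157

First date → JDN 2117692; second date → JDN 2078535.
The interval is |2117692 − 2078535| = 39157 days.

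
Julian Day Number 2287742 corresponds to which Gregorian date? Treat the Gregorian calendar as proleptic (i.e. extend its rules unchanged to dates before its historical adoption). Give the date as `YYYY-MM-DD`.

Counting from JDN 2299161 = 15 Oct 1582 gives an offset of -11419 days.

1551-07-11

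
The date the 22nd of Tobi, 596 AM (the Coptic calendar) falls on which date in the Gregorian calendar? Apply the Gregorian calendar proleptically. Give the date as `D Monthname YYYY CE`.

22 January 880 CE

Julian Day Number of the source date = 2042495.
Converting JDN 2042495 to the Gregorian calendar gives 22 January 880 CE.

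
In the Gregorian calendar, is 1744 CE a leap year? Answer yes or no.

yes

1744 is divisible by 4 and not by 100, so it is a leap year.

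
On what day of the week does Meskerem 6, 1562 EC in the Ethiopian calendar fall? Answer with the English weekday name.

Saturday

Equivalently 13 September 1569 Gregorian, JDN 2294381.
2294381 ≡ 5 (mod 7); counting from Monday = 0 gives Saturday.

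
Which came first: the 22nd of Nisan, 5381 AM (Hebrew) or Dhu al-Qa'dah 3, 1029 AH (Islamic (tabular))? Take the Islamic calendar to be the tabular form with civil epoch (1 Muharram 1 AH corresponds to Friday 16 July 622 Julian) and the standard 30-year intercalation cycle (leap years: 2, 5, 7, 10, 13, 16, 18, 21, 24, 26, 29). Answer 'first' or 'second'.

The two dates have Julian Day Numbers 2313221 and 2313026 respectively.
Since 2313026 < 2313221, the second date comes first.

second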